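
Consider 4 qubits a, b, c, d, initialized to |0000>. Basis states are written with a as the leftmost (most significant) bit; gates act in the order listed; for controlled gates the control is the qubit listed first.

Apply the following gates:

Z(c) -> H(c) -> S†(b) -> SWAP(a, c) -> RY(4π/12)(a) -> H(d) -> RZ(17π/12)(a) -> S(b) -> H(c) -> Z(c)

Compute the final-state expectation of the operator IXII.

The expectation value of IXII is 0.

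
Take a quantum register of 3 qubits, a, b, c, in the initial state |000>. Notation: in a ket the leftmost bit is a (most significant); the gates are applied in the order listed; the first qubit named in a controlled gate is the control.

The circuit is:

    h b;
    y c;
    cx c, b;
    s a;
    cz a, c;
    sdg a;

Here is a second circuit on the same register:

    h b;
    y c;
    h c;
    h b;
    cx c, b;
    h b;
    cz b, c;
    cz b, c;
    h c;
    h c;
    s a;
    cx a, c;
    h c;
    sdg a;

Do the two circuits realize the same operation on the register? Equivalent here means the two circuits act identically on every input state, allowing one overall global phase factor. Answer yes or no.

No, they are not equivalent — no single phase factor reconciles the two unitaries.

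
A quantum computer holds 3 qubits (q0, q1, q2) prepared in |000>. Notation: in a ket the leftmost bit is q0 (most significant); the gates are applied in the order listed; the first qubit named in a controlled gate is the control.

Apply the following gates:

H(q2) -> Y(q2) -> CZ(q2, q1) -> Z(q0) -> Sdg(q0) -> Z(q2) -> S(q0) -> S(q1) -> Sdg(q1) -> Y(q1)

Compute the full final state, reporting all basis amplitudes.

The final amplitudes are sqrt(2)/2 on |010>, sqrt(2)/2 on |011>, and 0 on every other basis state.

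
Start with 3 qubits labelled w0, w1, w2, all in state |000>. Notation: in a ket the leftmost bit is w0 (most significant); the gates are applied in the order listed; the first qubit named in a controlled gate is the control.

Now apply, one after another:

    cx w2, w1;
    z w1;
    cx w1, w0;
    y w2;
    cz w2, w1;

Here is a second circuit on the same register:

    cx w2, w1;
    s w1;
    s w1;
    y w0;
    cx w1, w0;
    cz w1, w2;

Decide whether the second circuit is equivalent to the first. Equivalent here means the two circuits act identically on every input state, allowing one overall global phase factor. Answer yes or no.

No — the two circuits implement different unitaries, even allowing a global phase.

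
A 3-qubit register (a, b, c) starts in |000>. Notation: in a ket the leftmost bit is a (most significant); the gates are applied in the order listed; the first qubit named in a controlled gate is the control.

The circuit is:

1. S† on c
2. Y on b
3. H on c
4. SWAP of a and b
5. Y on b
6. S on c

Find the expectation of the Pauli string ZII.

The expectation value of ZII is -1.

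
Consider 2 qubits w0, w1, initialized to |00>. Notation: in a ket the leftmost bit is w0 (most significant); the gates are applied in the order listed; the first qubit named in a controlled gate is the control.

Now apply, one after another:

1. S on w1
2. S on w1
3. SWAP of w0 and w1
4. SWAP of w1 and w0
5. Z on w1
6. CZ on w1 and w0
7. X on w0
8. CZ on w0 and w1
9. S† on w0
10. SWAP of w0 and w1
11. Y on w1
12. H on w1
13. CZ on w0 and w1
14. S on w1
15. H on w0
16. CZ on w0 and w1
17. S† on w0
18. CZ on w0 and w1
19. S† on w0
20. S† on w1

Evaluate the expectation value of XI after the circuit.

The observable XI averages to -1.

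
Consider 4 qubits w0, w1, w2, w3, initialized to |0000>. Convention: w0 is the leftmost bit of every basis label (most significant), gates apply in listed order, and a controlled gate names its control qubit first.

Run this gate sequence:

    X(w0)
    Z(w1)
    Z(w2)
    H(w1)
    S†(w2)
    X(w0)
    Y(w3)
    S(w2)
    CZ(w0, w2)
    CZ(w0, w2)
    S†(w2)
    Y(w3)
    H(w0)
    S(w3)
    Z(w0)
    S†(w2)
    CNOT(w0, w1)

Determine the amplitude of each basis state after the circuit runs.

After the circuit, the state carries amplitude 1/2 on |0000>, 1/2 on |0100>, -1/2 on |1000>, -1/2 on |1100>, and 0 on every other basis state. Key observation: gates 8-11 undo each other exactly, leaving only the rest of the circuit to track.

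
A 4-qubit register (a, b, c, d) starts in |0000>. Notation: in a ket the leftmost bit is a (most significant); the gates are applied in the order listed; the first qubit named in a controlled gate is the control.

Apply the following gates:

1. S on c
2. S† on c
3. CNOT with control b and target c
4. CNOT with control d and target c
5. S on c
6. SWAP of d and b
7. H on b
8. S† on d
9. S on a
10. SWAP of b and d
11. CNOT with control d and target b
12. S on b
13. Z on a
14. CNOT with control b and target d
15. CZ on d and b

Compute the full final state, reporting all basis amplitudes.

After the circuit, the state carries amplitude sqrt(2)/2 on |0000>, sqrt(2)*I/2 on |0100>, and 0 on every other basis state. Key observation: gates 1-2 undo each other exactly, leaving only the rest of the circuit to track.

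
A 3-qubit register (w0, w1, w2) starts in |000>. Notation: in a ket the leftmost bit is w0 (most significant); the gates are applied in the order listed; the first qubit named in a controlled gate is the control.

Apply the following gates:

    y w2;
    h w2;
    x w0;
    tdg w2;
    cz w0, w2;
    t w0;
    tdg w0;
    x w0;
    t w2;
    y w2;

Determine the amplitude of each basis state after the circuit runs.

After the circuit, the state carries amplitude sqrt(2)/2 on |000>, -sqrt(2)/2 on |001>, and 0 on every other basis state.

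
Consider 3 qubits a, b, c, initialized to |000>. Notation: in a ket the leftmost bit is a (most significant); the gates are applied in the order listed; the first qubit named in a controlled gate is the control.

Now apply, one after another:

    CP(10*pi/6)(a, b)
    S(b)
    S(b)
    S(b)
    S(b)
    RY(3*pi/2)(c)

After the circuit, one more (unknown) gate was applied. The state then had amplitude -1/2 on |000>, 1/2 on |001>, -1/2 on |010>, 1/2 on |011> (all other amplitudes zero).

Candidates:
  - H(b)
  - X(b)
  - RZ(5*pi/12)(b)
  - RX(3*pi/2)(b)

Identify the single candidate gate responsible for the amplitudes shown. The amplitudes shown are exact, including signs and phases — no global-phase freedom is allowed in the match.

The unique candidate consistent with the amplitudes is H(b). Key observation: the block from step 2 through step 5 cancels to the identity and can be dropped.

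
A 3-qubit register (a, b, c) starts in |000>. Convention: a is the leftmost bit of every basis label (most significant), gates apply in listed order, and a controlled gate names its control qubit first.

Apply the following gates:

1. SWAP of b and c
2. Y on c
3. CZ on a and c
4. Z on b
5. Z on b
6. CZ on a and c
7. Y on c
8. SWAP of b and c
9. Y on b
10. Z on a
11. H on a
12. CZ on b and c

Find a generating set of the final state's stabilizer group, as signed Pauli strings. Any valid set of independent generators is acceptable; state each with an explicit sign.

One valid set of independent stabilizer generators is +XII, -IZI, +IIZ (any independent generating set of the same group is equally correct). Key observation: the block from step 1 through step 8 cancels to the identity and can be dropped.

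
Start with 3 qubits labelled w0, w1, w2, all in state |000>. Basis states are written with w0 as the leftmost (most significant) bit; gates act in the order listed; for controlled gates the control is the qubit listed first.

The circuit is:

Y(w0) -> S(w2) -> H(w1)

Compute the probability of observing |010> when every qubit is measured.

The probability of measuring |010> is 0.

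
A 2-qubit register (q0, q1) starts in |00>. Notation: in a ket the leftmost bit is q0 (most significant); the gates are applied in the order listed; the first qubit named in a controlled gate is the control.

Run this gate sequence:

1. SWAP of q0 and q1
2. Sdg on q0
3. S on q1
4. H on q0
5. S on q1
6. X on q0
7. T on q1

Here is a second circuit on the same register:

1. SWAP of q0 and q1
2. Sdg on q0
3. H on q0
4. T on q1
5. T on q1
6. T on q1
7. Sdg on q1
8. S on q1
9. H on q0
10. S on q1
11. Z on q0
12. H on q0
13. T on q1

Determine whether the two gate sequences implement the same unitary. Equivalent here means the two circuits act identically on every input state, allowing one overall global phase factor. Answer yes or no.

No — the two circuits implement different unitaries, even allowing a global phase.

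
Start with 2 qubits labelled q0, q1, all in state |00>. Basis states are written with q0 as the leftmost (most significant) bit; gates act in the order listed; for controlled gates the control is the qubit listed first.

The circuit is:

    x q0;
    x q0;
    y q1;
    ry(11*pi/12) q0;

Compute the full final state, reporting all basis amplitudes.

The final amplitudes are 0 on |00>, -I*sqrt(6 - 3*sqrt(2))/4 + I*sqrt(sqrt(2) + 2)/4 on |01>, 0 on |10>, I*sqrt(2 - sqrt(2))/4 + I*sqrt(3*sqrt(2) + 6)/4 on |11>.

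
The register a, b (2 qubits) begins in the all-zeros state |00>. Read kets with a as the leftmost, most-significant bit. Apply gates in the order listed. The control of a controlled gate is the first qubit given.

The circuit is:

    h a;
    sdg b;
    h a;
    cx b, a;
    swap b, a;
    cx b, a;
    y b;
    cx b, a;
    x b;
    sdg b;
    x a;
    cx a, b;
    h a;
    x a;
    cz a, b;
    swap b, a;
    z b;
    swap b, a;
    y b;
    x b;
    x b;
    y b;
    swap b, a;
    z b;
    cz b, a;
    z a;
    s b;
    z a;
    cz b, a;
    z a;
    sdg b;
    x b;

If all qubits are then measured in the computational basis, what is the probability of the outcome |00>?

The probability of measuring |00> is 1/2. Key observation: gates 17-24 undo each other exactly, leaving only the rest of the circuit to track.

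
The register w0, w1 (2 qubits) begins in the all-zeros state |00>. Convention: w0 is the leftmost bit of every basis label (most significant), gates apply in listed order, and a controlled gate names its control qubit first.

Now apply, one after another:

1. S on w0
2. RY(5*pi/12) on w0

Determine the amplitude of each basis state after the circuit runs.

After the circuit, the state carries amplitude sqrt(6 - 3*sqrt(2))/4 + sqrt(sqrt(2) + 2)/4 on |00>, 0 on |01>, -sqrt(2 - sqrt(2))/4 + sqrt(3*sqrt(2) + 6)/4 on |10>, 0 on |11>.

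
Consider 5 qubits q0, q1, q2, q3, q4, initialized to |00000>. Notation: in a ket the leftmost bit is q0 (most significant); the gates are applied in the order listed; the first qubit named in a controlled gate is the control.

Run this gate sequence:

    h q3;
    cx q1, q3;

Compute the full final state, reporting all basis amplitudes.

After the circuit, the state carries amplitude sqrt(2)/2 on |00000>, sqrt(2)/2 on |00010>, and 0 on every other basis state.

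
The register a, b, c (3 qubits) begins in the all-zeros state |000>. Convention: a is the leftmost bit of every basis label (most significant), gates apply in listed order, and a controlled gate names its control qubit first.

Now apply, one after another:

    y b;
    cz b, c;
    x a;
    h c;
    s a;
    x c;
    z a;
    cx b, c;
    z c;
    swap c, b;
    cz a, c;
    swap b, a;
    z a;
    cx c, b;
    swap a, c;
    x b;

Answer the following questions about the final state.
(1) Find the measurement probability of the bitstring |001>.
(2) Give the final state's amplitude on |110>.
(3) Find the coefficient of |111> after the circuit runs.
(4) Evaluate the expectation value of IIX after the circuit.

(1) Outcome |001> occurs with probability 0.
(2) The amplitude on |110> is -sqrt(2)/2.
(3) |111> carries amplitude -sqrt(2)/2 in the final state.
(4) The observable IIX averages to 1.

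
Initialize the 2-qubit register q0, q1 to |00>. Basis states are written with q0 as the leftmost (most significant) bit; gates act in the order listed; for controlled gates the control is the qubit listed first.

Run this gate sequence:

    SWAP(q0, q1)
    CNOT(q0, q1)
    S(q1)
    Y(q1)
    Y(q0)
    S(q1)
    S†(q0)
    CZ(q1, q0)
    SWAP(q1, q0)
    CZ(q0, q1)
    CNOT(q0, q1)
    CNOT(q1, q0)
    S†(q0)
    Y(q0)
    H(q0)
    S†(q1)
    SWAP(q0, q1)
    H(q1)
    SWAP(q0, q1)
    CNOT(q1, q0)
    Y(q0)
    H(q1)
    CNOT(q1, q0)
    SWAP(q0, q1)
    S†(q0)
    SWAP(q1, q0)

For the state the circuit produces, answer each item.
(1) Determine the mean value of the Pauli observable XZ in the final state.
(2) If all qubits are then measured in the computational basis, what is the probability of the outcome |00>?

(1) In the final state, XZ has expectation 0.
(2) Outcome |00> occurs with probability 0.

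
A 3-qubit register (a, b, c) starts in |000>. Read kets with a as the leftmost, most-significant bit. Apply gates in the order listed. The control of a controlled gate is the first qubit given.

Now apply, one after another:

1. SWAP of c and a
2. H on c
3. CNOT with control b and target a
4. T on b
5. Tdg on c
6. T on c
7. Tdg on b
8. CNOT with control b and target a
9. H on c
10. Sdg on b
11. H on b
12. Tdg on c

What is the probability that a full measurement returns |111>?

The probability of measuring |111> is 0.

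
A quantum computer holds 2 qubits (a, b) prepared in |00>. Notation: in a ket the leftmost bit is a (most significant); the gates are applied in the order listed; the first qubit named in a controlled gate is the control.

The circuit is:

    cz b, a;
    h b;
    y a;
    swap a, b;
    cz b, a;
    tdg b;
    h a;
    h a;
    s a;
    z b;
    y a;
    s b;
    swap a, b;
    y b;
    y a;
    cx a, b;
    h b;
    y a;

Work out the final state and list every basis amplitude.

After the circuit, the state carries amplitude 0 on |00>, 0 on |01>, (-1 + I)*exp(3*I*pi/4)/2 on |10>, sqrt(2)/2 on |11>.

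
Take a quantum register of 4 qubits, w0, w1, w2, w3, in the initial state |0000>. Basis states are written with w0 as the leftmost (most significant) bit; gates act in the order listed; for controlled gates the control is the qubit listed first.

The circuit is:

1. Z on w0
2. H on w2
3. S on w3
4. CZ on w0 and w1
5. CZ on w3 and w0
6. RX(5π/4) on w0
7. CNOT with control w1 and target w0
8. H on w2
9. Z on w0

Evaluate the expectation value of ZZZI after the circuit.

In the final state, ZZZI has expectation -sqrt(2)/2.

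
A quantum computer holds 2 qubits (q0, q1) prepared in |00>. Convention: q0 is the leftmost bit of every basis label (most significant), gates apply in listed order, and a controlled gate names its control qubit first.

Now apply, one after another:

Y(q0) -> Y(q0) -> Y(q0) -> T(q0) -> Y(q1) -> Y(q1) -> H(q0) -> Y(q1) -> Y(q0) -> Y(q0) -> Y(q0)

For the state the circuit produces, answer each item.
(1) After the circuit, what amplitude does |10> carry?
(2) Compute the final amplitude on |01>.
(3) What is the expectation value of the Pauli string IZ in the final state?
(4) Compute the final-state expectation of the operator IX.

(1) |10> carries amplitude 0 in the final state.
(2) |01> carries amplitude -sqrt(2)*exp(3*I*pi/4)/2 in the final state.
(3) The observable IZ averages to -1.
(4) The expectation value of IX is 0.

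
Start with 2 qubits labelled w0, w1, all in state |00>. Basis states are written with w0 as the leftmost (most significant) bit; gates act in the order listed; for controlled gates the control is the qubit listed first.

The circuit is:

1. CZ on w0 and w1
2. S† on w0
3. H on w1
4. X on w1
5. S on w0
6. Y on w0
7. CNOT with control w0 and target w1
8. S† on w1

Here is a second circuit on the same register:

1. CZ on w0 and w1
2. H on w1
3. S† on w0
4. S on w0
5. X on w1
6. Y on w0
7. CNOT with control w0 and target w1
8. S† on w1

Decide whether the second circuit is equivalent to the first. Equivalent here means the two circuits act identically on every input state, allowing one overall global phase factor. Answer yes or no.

Yes, they are equivalent — the unitaries differ by at most a global phase.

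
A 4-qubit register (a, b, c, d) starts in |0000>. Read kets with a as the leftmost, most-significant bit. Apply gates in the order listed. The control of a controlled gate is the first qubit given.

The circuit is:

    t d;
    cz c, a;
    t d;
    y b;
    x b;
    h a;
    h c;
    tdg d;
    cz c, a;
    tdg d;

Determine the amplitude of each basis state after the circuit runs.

The resulting statevector has amplitude I/2 on |0000>, I/2 on |0010>, I/2 on |1000>, -I/2 on |1010>, and 0 on every other basis state.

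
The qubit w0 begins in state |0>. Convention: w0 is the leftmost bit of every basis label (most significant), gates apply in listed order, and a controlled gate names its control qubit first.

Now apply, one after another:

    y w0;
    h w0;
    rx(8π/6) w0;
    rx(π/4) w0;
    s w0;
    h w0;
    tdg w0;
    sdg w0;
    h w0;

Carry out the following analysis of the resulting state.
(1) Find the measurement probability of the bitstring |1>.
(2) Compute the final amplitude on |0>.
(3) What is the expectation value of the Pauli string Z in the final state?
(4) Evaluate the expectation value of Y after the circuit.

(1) A full measurement returns |1> with probability 1/2 - sqrt(2)/4.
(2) The amplitude on |0> is (-1 - I)*sqrt(2*sqrt(2) + 4)/16 + (-1 - I)*sqrt(12 - 6*sqrt(2))/16 - sqrt(2*sqrt(2) + 4)*exp(I*pi/4)/16 - sqrt(12 - 6*sqrt(2))*exp(I*pi/4)/16 + (1 - I)*sqrt(4 - 2*sqrt(2))/16 - sqrt(4 - 2*sqrt(2))*exp(I*pi/4)/16 - sqrt(4 - 2*sqrt(2))*exp(3*I*pi/4)/16 + sqrt(12 - 6*sqrt(2))*exp(3*I*pi/4)/16 + sqrt(2*sqrt(2) + 4)*exp(3*I*pi/4)/16 + sqrt(6*sqrt(2) + 12)*exp(3*I*pi/4)/16 + sqrt(6*sqrt(2) + 12)*exp(I*pi/4)/16 + (-1 + I)*sqrt(6*sqrt(2) + 12)/16.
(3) In the final state, Z has expectation sqrt(2)/2.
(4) In the final state, Y has expectation sqrt(2)/2.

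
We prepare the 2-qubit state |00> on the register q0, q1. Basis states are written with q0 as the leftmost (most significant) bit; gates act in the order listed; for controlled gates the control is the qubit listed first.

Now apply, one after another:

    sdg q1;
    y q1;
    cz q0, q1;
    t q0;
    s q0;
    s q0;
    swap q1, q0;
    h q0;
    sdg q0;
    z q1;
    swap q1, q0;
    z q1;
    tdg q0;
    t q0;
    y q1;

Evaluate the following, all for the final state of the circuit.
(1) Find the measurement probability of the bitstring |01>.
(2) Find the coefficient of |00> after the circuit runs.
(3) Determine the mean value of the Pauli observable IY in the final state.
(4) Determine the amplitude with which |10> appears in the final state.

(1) The probability of measuring |01> is 1/2.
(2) |00> carries amplitude -sqrt(2)*I/2 in the final state.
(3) In the final state, IY has expectation -1.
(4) The amplitude on |10> is 0.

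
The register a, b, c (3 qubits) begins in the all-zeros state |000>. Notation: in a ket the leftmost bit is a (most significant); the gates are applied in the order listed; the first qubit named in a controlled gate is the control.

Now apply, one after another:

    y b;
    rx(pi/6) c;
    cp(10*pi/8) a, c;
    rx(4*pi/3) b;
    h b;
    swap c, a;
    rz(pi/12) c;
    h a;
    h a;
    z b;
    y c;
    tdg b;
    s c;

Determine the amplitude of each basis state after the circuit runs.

After the circuit, the state carries amplitude 0 on |000>, (sqrt(3) + 3 - sqrt(3)*I - I)*exp(23*I*pi/24)/8 on |001>, 0 on |010>, (-3 - sqrt(3) - sqrt(3)*I - I)*exp(17*I*pi/24)/8 on |011>, 0 on |100>, (-sqrt(3) + 3 - sqrt(3)*I + I)*exp(11*I*pi/24)/8 on |101>, 0 on |110>, (-3 + sqrt(3) - sqrt(3)*I + I)*exp(5*I*pi/24)/8 on |111>. Key observation: gates 8-9 undo each other exactly, leaving only the rest of the circuit to track.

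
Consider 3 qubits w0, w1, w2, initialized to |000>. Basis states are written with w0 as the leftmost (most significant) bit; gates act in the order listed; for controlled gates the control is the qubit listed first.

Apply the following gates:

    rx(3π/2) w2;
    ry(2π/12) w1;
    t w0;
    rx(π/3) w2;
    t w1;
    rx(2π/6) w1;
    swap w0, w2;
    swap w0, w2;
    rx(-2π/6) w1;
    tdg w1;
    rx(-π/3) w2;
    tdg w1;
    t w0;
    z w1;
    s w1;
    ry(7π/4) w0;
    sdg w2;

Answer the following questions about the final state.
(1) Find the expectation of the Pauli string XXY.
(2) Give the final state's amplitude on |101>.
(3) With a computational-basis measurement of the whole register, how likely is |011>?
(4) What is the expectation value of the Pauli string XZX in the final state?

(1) The expectation value of XXY is 0. Key observation: gates 4-11 undo each other exactly, leaving only the rest of the circuit to track.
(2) The amplitude on |101> is sqrt(2 - sqrt(2))*(-sqrt(3) - 1)/8.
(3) The probability of measuring |011> is -sqrt(3)/16 - sqrt(6)/32 + sqrt(2)/16 + 1/8.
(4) In the final state, XZX has expectation -sqrt(6)/4.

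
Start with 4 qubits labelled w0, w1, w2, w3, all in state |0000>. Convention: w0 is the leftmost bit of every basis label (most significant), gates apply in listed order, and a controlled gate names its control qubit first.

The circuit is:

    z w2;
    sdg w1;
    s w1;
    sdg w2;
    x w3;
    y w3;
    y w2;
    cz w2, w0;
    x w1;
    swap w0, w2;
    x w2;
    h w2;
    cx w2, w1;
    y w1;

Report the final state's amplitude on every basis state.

The resulting statevector has amplitude -sqrt(2)*I/2 on |1000>, -sqrt(2)*I/2 on |1110>, and 0 on every other basis state.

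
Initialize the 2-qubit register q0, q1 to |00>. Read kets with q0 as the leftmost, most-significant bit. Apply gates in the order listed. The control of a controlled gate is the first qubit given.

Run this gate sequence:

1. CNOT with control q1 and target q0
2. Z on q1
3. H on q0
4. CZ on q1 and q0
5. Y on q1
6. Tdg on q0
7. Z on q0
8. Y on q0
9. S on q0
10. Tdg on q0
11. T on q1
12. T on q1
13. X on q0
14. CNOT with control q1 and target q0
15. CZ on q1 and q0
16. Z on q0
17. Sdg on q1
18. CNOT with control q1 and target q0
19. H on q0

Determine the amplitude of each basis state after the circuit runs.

The final amplitudes are 0 on |00>, -sqrt(2)/2 on |01>, 0 on |10>, (-1 - I)*exp(I*pi/4)/2 on |11>.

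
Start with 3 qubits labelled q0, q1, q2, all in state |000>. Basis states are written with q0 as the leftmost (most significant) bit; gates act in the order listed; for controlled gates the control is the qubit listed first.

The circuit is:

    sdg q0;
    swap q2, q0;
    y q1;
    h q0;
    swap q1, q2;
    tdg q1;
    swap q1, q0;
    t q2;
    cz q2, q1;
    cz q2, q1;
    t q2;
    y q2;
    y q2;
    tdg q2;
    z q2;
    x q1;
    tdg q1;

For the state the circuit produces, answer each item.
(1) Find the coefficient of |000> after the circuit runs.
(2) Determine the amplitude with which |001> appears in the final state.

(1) The amplitude on |000> is 0. Key observation: the block from step 11 through step 14 cancels to the identity and can be dropped.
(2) |001> carries amplitude -sqrt(2)*exp(3*I*pi/4)/2 in the final state.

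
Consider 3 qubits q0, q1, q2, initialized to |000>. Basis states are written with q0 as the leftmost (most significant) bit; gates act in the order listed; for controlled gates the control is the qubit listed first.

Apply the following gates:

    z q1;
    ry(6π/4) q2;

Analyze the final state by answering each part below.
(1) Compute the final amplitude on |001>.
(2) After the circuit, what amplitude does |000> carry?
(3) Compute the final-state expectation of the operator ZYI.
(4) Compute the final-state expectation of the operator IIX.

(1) |001> carries amplitude sqrt(2)/2 in the final state.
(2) The final state's coefficient on |000> equals -sqrt(2)/2.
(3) The expectation value of ZYI is 0.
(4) In the final state, IIX has expectation -1.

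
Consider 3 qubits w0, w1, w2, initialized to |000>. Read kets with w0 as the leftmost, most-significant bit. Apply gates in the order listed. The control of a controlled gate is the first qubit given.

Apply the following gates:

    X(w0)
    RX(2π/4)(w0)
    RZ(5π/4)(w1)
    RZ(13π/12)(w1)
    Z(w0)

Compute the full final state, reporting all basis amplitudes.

The final amplitudes are sqrt(2)*exp(I*pi/3)/2 on |000>, -sqrt(2)*exp(5*I*pi/6)/2 on |100>, and 0 on every other basis state.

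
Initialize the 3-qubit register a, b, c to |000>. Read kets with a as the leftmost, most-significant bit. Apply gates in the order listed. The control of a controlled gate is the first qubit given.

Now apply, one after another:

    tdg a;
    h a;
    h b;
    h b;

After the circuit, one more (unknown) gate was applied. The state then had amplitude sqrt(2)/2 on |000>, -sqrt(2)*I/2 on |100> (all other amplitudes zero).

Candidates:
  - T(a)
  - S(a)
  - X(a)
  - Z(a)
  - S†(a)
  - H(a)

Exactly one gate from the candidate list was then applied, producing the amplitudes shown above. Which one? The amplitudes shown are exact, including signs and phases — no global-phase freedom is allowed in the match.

The unique candidate consistent with the amplitudes is S†(a). Key observation: steps 3-4 multiply out to the identity, so the circuit reduces to the remaining gates.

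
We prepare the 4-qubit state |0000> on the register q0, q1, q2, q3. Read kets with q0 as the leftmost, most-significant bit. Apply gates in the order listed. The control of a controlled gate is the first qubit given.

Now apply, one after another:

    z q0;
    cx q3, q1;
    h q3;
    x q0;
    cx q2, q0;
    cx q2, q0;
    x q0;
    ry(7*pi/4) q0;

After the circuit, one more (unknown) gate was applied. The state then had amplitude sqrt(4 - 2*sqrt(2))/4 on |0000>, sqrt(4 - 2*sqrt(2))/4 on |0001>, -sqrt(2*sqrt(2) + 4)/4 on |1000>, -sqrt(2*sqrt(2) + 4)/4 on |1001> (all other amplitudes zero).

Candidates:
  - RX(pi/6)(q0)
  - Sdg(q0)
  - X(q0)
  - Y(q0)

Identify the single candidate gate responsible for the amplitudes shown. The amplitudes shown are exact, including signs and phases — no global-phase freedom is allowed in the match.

It was X(q0) that produced the state shown. Key observation: gates 4-7 undo each other exactly, leaving only the rest of the circuit to track.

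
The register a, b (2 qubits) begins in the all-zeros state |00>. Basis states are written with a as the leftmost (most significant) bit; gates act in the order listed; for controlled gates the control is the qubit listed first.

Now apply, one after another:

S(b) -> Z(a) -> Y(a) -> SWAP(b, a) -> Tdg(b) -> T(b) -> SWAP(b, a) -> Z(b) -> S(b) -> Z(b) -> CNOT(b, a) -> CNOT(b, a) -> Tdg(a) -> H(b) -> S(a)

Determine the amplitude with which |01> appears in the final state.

|01> carries amplitude 0 in the final state. Key observation: the block from step 4 through step 7 cancels to the identity and can be dropped.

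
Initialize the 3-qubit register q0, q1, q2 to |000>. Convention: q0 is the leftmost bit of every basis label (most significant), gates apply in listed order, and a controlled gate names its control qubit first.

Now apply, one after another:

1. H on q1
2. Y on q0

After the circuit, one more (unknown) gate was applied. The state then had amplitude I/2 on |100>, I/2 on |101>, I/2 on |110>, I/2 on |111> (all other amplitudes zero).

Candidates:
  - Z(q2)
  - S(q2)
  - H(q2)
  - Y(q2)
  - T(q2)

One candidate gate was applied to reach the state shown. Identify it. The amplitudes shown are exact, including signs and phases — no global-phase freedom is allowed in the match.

The unique candidate consistent with the amplitudes is H(q2).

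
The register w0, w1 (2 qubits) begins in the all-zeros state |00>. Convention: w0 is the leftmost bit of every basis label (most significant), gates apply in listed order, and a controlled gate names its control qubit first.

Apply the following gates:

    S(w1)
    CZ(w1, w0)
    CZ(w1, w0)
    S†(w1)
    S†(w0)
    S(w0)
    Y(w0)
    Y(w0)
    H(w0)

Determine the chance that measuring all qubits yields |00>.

The probability of measuring |00> is 1/2. Key observation: the block from step 1 through step 4 cancels to the identity and can be dropped.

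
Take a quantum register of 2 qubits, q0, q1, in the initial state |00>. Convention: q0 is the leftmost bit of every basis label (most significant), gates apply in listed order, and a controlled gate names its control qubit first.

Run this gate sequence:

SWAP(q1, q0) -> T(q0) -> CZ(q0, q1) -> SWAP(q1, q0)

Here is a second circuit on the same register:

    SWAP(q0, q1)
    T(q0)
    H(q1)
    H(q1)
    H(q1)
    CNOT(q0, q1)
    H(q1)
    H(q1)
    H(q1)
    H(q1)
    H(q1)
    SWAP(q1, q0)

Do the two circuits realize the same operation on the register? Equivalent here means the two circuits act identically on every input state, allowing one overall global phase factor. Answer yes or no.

Yes — the two circuits implement the same unitary up to a global phase.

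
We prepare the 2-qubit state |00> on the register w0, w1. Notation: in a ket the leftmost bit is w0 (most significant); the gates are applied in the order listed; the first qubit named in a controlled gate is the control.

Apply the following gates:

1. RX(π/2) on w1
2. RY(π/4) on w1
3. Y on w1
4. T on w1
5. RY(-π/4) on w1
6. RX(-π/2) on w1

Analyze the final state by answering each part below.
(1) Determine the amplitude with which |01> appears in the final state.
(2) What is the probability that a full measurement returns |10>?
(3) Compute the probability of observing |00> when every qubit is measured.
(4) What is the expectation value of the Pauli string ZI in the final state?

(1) |01> carries amplitude sqrt(2)*(1 - I - exp(I*pi/4) + exp(3*I*pi/4))/4 in the final state.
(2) Outcome |10> occurs with probability 0.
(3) The probability of measuring |00> is sqrt(2)/4 + 1/2.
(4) In the final state, ZI has expectation 1.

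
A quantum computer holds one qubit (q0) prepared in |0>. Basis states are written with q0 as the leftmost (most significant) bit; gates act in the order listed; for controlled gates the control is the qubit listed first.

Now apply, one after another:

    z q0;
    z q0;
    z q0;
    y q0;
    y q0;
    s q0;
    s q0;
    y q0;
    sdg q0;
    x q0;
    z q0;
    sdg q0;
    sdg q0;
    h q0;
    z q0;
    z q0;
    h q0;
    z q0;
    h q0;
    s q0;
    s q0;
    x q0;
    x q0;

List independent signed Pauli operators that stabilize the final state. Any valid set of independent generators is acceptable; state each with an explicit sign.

One valid set of independent stabilizer generators is -X (any independent generating set of the same group is equally correct).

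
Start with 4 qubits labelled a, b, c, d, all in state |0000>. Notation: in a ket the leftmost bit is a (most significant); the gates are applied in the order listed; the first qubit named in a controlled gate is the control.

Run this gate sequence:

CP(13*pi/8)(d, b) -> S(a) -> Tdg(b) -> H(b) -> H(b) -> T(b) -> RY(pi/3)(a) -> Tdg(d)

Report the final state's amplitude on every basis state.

After the circuit, the state carries amplitude sqrt(3)/2 on |0000>, 1/2 on |1000>, and 0 on every other basis state. Key observation: the block from step 3 through step 6 cancels to the identity and can be dropped.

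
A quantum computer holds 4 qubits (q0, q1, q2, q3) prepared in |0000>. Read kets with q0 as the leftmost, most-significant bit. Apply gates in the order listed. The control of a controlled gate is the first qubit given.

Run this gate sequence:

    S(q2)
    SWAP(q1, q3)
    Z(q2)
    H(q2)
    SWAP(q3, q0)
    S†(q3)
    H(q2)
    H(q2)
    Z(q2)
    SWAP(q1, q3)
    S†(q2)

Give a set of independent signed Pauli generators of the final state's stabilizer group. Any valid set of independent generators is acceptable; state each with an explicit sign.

The final state is stabilized by the group generated by +IIYI, +ZIII, +IZII, +IIIZ; other independent generating sets are equally valid.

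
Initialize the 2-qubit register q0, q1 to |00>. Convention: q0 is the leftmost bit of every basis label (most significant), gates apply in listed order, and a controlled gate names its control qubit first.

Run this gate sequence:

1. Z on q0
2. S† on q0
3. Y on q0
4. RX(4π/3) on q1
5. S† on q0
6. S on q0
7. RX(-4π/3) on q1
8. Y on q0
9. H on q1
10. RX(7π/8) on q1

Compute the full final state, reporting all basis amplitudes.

After the circuit, the state carries amplitude sqrt(2)*(sin(pi/16) - I*cos(pi/16))/2 on |00>, sqrt(2)*(sin(pi/16) - I*cos(pi/16))/2 on |01>, 0 on |10>, 0 on |11>.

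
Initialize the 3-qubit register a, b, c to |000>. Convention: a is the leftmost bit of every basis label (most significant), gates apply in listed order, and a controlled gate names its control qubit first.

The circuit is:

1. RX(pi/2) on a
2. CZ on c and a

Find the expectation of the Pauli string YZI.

In the final state, YZI has expectation -1.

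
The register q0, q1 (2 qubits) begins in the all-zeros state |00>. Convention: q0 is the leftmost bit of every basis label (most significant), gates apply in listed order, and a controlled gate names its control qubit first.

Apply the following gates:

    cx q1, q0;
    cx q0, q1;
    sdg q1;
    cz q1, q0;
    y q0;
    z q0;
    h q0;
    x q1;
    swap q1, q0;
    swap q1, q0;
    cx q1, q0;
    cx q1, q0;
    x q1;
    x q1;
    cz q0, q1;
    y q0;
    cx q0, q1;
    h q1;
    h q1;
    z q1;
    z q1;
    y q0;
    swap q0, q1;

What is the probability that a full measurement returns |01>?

Outcome |01> occurs with probability 0. Key observation: the block from step 9 through step 10 cancels to the identity and can be dropped.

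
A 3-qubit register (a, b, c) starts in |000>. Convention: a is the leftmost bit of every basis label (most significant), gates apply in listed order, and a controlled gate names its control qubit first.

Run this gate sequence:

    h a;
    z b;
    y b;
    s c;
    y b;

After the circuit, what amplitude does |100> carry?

The final state's coefficient on |100> equals sqrt(2)/2.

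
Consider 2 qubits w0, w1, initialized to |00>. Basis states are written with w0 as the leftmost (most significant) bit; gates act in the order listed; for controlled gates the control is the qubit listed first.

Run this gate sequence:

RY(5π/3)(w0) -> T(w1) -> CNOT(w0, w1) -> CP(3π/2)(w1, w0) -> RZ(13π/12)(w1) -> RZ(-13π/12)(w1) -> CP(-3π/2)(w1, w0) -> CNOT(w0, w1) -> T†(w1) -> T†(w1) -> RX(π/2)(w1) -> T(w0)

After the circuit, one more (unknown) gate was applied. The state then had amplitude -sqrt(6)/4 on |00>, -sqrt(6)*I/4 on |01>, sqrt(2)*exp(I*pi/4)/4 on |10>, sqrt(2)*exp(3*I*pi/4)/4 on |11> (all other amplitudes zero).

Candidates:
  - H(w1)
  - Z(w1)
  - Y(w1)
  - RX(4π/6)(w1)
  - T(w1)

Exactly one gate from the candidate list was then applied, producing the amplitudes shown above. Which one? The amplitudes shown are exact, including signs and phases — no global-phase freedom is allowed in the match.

The applied gate was Z(w1). Key observation: the block from step 2 through step 9 cancels to the identity and can be dropped.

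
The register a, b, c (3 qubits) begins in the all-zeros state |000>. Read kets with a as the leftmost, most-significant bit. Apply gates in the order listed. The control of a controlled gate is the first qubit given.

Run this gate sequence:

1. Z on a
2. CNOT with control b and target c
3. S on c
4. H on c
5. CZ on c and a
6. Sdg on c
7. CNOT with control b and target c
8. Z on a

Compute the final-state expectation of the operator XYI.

The observable XYI averages to 0.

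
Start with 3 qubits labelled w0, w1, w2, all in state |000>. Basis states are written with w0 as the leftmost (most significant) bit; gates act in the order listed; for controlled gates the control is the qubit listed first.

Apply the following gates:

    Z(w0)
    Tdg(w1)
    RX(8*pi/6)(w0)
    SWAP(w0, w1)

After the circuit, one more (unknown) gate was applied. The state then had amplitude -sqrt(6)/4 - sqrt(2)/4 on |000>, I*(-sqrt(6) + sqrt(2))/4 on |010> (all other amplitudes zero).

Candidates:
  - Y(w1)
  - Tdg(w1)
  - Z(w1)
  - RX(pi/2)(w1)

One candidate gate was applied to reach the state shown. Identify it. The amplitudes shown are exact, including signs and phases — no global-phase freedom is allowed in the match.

The applied gate was RX(pi/2)(w1).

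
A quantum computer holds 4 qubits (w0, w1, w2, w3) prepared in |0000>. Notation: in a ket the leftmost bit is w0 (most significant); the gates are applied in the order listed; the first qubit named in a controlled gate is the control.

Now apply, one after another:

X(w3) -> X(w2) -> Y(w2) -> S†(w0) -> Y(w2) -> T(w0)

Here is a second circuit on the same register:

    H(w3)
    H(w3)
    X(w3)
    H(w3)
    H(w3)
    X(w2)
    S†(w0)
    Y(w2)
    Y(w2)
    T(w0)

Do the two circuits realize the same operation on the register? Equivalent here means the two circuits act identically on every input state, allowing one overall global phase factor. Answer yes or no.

Yes — the two circuits implement the same unitary up to a global phase.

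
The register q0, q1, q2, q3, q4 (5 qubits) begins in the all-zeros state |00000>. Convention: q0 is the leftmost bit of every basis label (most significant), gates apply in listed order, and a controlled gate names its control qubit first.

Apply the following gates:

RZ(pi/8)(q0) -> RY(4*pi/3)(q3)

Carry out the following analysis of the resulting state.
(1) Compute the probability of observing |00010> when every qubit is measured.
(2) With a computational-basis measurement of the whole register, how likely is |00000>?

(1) Outcome |00010> occurs with probability 3/4.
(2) Outcome |00000> occurs with probability 1/4.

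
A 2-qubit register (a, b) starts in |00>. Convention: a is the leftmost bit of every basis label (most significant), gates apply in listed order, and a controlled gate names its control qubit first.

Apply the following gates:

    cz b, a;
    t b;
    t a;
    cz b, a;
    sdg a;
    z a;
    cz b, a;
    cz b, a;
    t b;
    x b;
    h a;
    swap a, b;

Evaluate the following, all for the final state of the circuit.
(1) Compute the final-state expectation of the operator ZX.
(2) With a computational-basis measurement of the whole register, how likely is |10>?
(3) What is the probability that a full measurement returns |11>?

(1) The observable ZX averages to -1. Key observation: steps 7-8 multiply out to the identity, so the circuit reduces to the remaining gates.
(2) The probability of measuring |10> is 1/2.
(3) A full measurement returns |11> with probability 1/2.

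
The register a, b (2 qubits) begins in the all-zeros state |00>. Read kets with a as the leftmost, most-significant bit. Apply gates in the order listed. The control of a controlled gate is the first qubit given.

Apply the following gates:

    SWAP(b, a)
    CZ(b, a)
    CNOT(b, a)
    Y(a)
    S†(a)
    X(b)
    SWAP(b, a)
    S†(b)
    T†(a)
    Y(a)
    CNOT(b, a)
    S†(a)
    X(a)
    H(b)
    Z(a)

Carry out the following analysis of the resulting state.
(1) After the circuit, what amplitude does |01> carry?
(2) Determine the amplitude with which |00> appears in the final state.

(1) The final state's coefficient on |01> equals -sqrt(2)*exp(I*pi/4)/2.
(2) |00> carries amplitude sqrt(2)*exp(I*pi/4)/2 in the final state.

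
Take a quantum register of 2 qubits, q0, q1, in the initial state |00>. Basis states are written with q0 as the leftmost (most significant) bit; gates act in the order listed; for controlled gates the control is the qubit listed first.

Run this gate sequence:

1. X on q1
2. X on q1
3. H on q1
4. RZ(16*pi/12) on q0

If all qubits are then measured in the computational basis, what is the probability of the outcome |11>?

A full measurement returns |11> with probability 0. Key observation: the block from step 1 through step 2 cancels to the identity and can be dropped.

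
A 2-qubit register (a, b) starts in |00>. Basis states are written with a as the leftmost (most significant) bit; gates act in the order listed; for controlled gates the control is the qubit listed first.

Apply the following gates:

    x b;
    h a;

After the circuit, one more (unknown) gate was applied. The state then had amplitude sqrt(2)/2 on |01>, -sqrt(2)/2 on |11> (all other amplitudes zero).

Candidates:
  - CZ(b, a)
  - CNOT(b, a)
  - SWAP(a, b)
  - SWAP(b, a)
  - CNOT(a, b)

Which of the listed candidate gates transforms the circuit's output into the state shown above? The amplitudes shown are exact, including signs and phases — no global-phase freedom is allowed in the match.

The unique candidate consistent with the amplitudes is CZ(b, a).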